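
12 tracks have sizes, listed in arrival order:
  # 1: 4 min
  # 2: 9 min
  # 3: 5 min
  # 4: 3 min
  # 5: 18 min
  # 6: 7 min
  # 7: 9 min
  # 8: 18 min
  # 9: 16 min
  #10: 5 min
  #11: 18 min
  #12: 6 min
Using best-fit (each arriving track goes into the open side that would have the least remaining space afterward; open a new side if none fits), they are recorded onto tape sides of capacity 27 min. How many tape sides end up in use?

  4 → side 1 (new)  [load 4/27]
  9 → side 1  [load 13/27]
  5 → side 1  [load 18/27]
  3 → side 1  [load 21/27]
  18 → side 2 (new)  [load 18/27]
  7 → side 2  [load 25/27]
  9 → side 3 (new)  [load 9/27]
  18 → side 3  [load 27/27]
  16 → side 4 (new)  [load 16/27]
  5 → side 1  [load 26/27]
  18 → side 5 (new)  [load 18/27]
  6 → side 5  [load 24/27]
5 tape sides opened.

5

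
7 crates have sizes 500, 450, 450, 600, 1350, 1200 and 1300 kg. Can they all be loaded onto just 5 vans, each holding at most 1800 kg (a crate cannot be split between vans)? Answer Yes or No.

Yes

A valid assignment using 4 vans:
  van 1: 1350 + 450 = 1800
  van 2: 1300 + 500 = 1800
  van 3: 1200 + 600 = 1800
  van 4: 450 = 450
That uses only 4 ≤ 5, so 5 vans are enough.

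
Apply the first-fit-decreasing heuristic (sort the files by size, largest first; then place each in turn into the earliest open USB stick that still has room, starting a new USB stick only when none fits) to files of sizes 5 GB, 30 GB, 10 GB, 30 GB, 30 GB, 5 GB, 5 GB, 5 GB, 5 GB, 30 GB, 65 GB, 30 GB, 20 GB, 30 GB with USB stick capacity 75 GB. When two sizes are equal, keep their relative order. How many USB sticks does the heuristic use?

Sorted descending: 65, 30, 30, 30, 30, 30, 30, 20, 10, 5, 5, 5, 5, 5.
  65 → USB stick 1 (new)  [load 65/75]
  30 → USB stick 2 (new)  [load 30/75]
  30 → USB stick 2  [load 60/75]
  30 → USB stick 3 (new)  [load 30/75]
  30 → USB stick 3  [load 60/75]
  30 → USB stick 4 (new)  [load 30/75]
  30 → USB stick 4  [load 60/75]
  20 → USB stick 5 (new)  [load 20/75]
  10 → USB stick 1  [load 75/75]
  5 → USB stick 2  [load 65/75]
  5 → USB stick 2  [load 70/75]
  5 → USB stick 2  [load 75/75]
  5 → USB stick 3  [load 65/75]
  5 → USB stick 3  [load 70/75]
5 USB sticks opened.

5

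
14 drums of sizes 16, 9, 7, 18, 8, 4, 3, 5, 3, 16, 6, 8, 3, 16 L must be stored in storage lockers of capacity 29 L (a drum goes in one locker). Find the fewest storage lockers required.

Total = 18 + 16 + 16 + 16 + 9 + 8 + 8 + 7 + 6 + 5 + 4 + 3 + 3 + 3 = 122 L.
Lower bound: ⌈122/29⌉ = 5 storage lockers.
A packing using 5 storage lockers:
  locker 1: 18 + 9 = 27
  locker 2: 16 + 8 + 5 = 29
  locker 3: 16 + 8 + 4 = 28
  locker 4: 16 + 7 + 6 = 29
  locker 5: 3 + 3 + 3 = 9
This matches the lower bound, so 5 is optimal.

5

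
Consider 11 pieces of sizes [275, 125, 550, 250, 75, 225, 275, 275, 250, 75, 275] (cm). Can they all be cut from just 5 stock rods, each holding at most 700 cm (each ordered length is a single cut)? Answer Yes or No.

Yes

A valid assignment using 5 stock rods:
  stock rod 1: 550 + 125 = 675
  stock rod 2: 275 + 275 + 75 + 75 = 700
  stock rod 3: 275 + 275 = 550
  stock rod 4: 250 + 250 = 500
  stock rod 5: 225 = 225
Every load is within 700 cm, so 5 stock rods suffice.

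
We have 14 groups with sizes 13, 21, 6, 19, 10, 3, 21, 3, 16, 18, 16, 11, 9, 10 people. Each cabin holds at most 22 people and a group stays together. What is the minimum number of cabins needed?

9

Total = 21 + 21 + 19 + 18 + 16 + 16 + 13 + 11 + 10 + 10 + 9 + 6 + 3 + 3 = 176 people.
Lower bound: ⌈176/22⌉ = 8 cabins.
A packing using 9 cabins:
  cabin 1: 21 = 21
  cabin 2: 21 = 21
  cabin 3: 19 + 3 = 22
  cabin 4: 18 + 3 = 21
  cabin 5: 16 + 6 = 22
  cabin 6: 16 = 16
  cabin 7: 13 + 9 = 22
  cabin 8: 11 + 10 = 21
  cabin 9: 10 = 10
No arrangement into 8 cabins stays within capacity, so 9 is optimal.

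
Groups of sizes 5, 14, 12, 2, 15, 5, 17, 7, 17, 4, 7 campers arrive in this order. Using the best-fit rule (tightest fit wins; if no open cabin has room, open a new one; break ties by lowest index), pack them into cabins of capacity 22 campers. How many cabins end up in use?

6

  5 → cabin 1 (new)  [load 5/22]
  14 → cabin 1  [load 19/22]
  12 → cabin 2 (new)  [load 12/22]
  2 → cabin 1  [load 21/22]
  15 → cabin 3 (new)  [load 15/22]
  5 → cabin 3  [load 20/22]
  17 → cabin 4 (new)  [load 17/22]
  7 → cabin 2  [load 19/22]
  17 → cabin 5 (new)  [load 17/22]
  4 → cabin 4  [load 21/22]
  7 → cabin 6 (new)  [load 7/22]
6 cabins opened.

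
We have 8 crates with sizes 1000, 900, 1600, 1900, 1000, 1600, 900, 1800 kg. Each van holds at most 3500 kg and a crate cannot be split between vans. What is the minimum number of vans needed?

Total = 1900 + 1800 + 1600 + 1600 + 1000 + 1000 + 900 + 900 = 10700 kg.
Lower bound: ⌈10700/3500⌉ = 4 vans.
A packing using 4 vans:
  van 1: 1900 + 1600 = 3500
  van 2: 1800 + 1600 = 3400
  van 3: 1000 + 1000 + 900 = 2900
  van 4: 900 = 900
This matches the lower bound, so 4 is optimal.

4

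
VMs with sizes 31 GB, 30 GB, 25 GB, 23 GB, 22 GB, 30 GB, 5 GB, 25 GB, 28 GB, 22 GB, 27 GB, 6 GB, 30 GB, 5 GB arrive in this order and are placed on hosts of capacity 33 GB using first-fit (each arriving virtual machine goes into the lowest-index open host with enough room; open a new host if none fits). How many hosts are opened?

11

  31 → host 1 (new)  [load 31/33]
  30 → host 2 (new)  [load 30/33]
  25 → host 3 (new)  [load 25/33]
  23 → host 4 (new)  [load 23/33]
  22 → host 5 (new)  [load 22/33]
  30 → host 6 (new)  [load 30/33]
  5 → host 3  [load 30/33]
  25 → host 7 (new)  [load 25/33]
  28 → host 8 (new)  [load 28/33]
  22 → host 9 (new)  [load 22/33]
  27 → host 10 (new)  [load 27/33]
  6 → host 4  [load 29/33]
  30 → host 11 (new)  [load 30/33]
  5 → host 5  [load 27/33]
11 hosts opened.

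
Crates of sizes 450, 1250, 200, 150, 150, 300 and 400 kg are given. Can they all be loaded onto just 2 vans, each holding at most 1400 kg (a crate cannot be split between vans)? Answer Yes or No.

Total = 2900 kg; ⌈2900/1400⌉ = 3.
At least 3 vans are required, but only 2 are allowed.

No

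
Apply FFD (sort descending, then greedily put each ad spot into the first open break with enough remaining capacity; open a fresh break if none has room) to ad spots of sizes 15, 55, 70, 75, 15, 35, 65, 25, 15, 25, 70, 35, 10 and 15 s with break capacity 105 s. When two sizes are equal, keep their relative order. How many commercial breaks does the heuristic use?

Sorted descending: 75, 70, 70, 65, 55, 35, 35, 25, 25, 15, 15, 15, 15, 10.
  75 → break 1 (new)  [load 75/105]
  70 → break 2 (new)  [load 70/105]
  70 → break 3 (new)  [load 70/105]
  65 → break 4 (new)  [load 65/105]
  55 → break 5 (new)  [load 55/105]
  35 → break 2  [load 105/105]
  35 → break 3  [load 105/105]
  25 → break 1  [load 100/105]
  25 → break 4  [load 90/105]
  15 → break 4  [load 105/105]
  15 → break 5  [load 70/105]
  15 → break 5  [load 85/105]
  15 → break 5  [load 100/105]
  10 → break 6 (new)  [load 10/105]
6 commercial breaks opened.

6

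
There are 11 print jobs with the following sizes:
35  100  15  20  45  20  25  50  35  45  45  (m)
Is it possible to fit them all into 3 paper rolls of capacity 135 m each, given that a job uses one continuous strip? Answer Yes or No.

Total = 435 m; ⌈435/135⌉ = 4.
At least 4 paper rolls are required, but only 3 are allowed.

No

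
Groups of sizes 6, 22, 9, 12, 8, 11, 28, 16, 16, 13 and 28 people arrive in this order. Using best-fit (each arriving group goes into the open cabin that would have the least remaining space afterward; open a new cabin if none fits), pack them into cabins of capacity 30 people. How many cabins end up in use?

6

  6 → cabin 1 (new)  [load 6/30]
  22 → cabin 1  [load 28/30]
  9 → cabin 2 (new)  [load 9/30]
  12 → cabin 2  [load 21/30]
  8 → cabin 2  [load 29/30]
  11 → cabin 3 (new)  [load 11/30]
  28 → cabin 4 (new)  [load 28/30]
  16 → cabin 3  [load 27/30]
  16 → cabin 5 (new)  [load 16/30]
  13 → cabin 5  [load 29/30]
  28 → cabin 6 (new)  [load 28/30]
6 cabins opened.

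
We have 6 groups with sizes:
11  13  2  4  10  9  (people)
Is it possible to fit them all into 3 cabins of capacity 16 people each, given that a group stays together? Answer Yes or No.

Total = 49 people; ⌈49/16⌉ = 4.
At least 4 cabins are required, but only 3 are allowed.

No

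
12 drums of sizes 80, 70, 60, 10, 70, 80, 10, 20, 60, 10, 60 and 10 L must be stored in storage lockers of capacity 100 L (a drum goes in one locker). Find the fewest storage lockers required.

7

Total = 80 + 80 + 70 + 70 + 60 + 60 + 60 + 20 + 10 + 10 + 10 + 10 = 540 L.
Lower bound: ⌈540/100⌉ = 6 storage lockers.
Also, 7 drums each exceed 50 L, and no two of those can share a locker, so at least 7 storage lockers are needed.
A packing using 7 storage lockers:
  locker 1: 80 + 20 = 100
  locker 2: 80 + 10 + 10 = 100
  locker 3: 70 + 10 + 10 = 90
  locker 4: 70 = 70
  locker 5: 60 = 60
  locker 6: 60 = 60
  locker 7: 60 = 60
This matches the lower bound, so 7 is optimal.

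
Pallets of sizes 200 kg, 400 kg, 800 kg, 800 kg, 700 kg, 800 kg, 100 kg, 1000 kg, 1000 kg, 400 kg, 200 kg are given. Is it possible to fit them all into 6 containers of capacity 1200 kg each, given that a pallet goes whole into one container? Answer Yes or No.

A valid assignment using 6 containers:
  container 1: 1000 + 200 = 1200
  container 2: 1000 + 200 = 1200
  container 3: 800 + 400 = 1200
  container 4: 800 + 400 = 1200
  container 5: 800 + 100 = 900
  container 6: 700 = 700
Every load is within 1200 kg, so 6 containers suffice.

Yes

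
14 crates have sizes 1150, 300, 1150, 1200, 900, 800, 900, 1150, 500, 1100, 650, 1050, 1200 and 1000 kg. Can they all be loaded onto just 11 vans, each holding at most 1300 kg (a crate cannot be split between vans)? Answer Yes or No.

No

Total = 13050 kg; ⌈13050/1300⌉ = 11.
The bound of 11 does not rule out 11, but exhaustive search shows no assignment into 11 vans of capacity 1300 kg exists — the minimum is 12.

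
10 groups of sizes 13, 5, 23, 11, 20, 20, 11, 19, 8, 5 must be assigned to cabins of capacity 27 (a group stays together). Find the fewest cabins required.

Total = 23 + 20 + 20 + 19 + 13 + 11 + 11 + 8 + 5 + 5 = 135.
Lower bound: ⌈135/27⌉ = 5 cabins.
A packing using 6 cabins:
  cabin 1: 23 = 23
  cabin 2: 20 + 5 = 25
  cabin 3: 20 + 5 = 25
  cabin 4: 19 + 8 = 27
  cabin 5: 13 + 11 = 24
  cabin 6: 11 = 11
No arrangement into 5 cabins stays within capacity, so 6 is optimal.

6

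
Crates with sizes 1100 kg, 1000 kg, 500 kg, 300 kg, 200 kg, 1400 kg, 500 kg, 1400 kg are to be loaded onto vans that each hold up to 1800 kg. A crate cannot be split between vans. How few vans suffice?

Total = 1400 + 1400 + 1100 + 1000 + 500 + 500 + 300 + 200 = 6400 kg.
Lower bound: ⌈6400/1800⌉ = 4 vans.
A packing using 4 vans:
  van 1: 1400 + 300 = 1700
  van 2: 1400 + 200 = 1600
  van 3: 1100 + 500 = 1600
  van 4: 1000 + 500 = 1500
This matches the lower bound, so 4 is optimal.

4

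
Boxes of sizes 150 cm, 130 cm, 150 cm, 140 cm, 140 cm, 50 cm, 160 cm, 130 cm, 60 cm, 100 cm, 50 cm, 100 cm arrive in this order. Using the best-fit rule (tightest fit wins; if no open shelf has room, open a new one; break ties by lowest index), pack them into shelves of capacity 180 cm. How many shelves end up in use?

  150 → shelf 1 (new)  [load 150/180]
  130 → shelf 2 (new)  [load 130/180]
  150 → shelf 3 (new)  [load 150/180]
  140 → shelf 4 (new)  [load 140/180]
  140 → shelf 5 (new)  [load 140/180]
  50 → shelf 2  [load 180/180]
  160 → shelf 6 (new)  [load 160/180]
  130 → shelf 7 (new)  [load 130/180]
  60 → shelf 8 (new)  [load 60/180]
  100 → shelf 8  [load 160/180]
  50 → shelf 7  [load 180/180]
  100 → shelf 9 (new)  [load 100/180]
9 shelves opened.

9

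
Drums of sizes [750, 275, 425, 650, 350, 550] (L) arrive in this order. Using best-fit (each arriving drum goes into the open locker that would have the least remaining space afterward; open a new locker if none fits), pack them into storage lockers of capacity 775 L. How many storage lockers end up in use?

  750 → locker 1 (new)  [load 750/775]
  275 → locker 2 (new)  [load 275/775]
  425 → locker 2  [load 700/775]
  650 → locker 3 (new)  [load 650/775]
  350 → locker 4 (new)  [load 350/775]
  550 → locker 5 (new)  [load 550/775]
5 storage lockers opened.

5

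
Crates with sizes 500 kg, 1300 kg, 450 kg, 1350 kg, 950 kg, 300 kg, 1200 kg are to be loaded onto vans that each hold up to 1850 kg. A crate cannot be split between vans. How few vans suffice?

4

Total = 1350 + 1300 + 1200 + 950 + 500 + 450 + 300 = 6050 kg.
Lower bound: ⌈6050/1850⌉ = 4 vans.
A packing using 4 vans:
  van 1: 1350 + 500 = 1850
  van 2: 1300 + 450 = 1750
  van 3: 1200 + 300 = 1500
  van 4: 950 = 950
This matches the lower bound, so 4 is optimal.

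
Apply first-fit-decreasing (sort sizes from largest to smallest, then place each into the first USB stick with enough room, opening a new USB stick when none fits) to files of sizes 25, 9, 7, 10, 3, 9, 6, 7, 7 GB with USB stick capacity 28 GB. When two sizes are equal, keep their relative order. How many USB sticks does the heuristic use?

3

Sorted descending: 25, 10, 9, 9, 7, 7, 7, 6, 3.
  25 → USB stick 1 (new)  [load 25/28]
  10 → USB stick 2 (new)  [load 10/28]
  9 → USB stick 2  [load 19/28]
  9 → USB stick 2  [load 28/28]
  7 → USB stick 3 (new)  [load 7/28]
  7 → USB stick 3  [load 14/28]
  7 → USB stick 3  [load 21/28]
  6 → USB stick 3  [load 27/28]
  3 → USB stick 1  [load 28/28]
3 USB sticks opened.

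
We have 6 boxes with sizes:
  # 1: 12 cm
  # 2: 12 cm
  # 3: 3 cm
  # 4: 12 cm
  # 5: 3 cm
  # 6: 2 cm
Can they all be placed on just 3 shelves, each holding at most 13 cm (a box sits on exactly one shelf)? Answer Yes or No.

Total = 44 cm; ⌈44/13⌉ = 4.
At least 4 shelves are required, but only 3 are allowed.

No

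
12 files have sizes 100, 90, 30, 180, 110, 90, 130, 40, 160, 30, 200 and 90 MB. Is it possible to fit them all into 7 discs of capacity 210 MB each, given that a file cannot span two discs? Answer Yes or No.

A valid assignment using 7 discs:
  disc 1: 200 = 200
  disc 2: 180 + 30 = 210
  disc 3: 160 + 40 = 200
  disc 4: 130 + 30 = 160
  disc 5: 110 + 100 = 210
  disc 6: 90 + 90 = 180
  disc 7: 90 = 90
Every load is within 210 MB, so 7 discs suffice.

Yes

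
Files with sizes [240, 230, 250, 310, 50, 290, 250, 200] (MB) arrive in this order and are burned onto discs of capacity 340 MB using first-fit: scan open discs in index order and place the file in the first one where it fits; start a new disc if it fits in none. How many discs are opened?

  240 → disc 1 (new)  [load 240/340]
  230 → disc 2 (new)  [load 230/340]
  250 → disc 3 (new)  [load 250/340]
  310 → disc 4 (new)  [load 310/340]
  50 → disc 1  [load 290/340]
  290 → disc 5 (new)  [load 290/340]
  250 → disc 6 (new)  [load 250/340]
  200 → disc 7 (new)  [load 200/340]
7 discs opened.

7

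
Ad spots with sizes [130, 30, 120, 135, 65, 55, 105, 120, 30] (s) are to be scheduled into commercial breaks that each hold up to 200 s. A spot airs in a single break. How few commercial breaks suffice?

Total = 135 + 130 + 120 + 120 + 105 + 65 + 55 + 30 + 30 = 790 s.
Lower bound: ⌈790/200⌉ = 4 commercial breaks.
Also, 5 ad spots each exceed 100 s, and no two of those can share a break, so at least 5 commercial breaks are needed.
A packing using 5 commercial breaks:
  break 1: 135 + 65 = 200
  break 2: 130 + 55 = 185
  break 3: 120 + 30 + 30 = 180
  break 4: 120 = 120
  break 5: 105 = 105
This matches the lower bound, so 5 is optimal.

5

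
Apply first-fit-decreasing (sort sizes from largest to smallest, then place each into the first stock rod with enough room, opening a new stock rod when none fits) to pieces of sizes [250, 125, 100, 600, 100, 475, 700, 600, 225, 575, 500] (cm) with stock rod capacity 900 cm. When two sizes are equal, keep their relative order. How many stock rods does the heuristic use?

6

Sorted descending: 700, 600, 600, 575, 500, 475, 250, 225, 125, 100, 100.
  700 → stock rod 1 (new)  [load 700/900]
  600 → stock rod 2 (new)  [load 600/900]
  600 → stock rod 3 (new)  [load 600/900]
  575 → stock rod 4 (new)  [load 575/900]
  500 → stock rod 5 (new)  [load 500/900]
  475 → stock rod 6 (new)  [load 475/900]
  250 → stock rod 2  [load 850/900]
  225 → stock rod 3  [load 825/900]
  125 → stock rod 1  [load 825/900]
  100 → stock rod 4  [load 675/900]
  100 → stock rod 4  [load 775/900]
6 stock rods opened.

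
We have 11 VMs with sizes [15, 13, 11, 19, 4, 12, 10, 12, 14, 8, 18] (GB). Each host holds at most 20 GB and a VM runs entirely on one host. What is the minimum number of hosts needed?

9

Total = 19 + 18 + 15 + 14 + 13 + 12 + 12 + 11 + 10 + 8 + 4 = 136 GB.
Lower bound: ⌈136/20⌉ = 7 hosts.
Also, 8 VMs each exceed 10 GB, and no two of those can share a host, so at least 8 hosts are needed.
A packing using 9 hosts:
  host 1: 19 = 19
  host 2: 18 = 18
  host 3: 15 + 4 = 19
  host 4: 14 = 14
  host 5: 13 = 13
  host 6: 12 + 8 = 20
  host 7: 12 = 12
  host 8: 11 = 11
  host 9: 10 = 10
No arrangement into 8 hosts stays within capacity, so 9 is optimal.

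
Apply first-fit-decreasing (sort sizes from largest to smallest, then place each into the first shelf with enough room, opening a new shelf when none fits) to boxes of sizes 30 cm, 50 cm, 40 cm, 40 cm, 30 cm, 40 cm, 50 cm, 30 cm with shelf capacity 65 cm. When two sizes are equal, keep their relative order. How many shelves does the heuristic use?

7

Sorted descending: 50, 50, 40, 40, 40, 30, 30, 30.
  50 → shelf 1 (new)  [load 50/65]
  50 → shelf 2 (new)  [load 50/65]
  40 → shelf 3 (new)  [load 40/65]
  40 → shelf 4 (new)  [load 40/65]
  40 → shelf 5 (new)  [load 40/65]
  30 → shelf 6 (new)  [load 30/65]
  30 → shelf 6  [load 60/65]
  30 → shelf 7 (new)  [load 30/65]
7 shelves opened.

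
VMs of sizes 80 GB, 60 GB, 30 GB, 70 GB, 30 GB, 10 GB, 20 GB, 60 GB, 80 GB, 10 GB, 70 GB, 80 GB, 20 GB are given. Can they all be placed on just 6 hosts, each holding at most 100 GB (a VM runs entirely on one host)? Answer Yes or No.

Total = 620 GB; ⌈620/100⌉ = 7.
At least 7 hosts are required, but only 6 are allowed.

No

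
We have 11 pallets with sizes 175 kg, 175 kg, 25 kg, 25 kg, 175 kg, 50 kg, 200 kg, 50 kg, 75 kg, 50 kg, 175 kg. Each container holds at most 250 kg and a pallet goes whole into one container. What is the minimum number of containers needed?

5

Total = 200 + 175 + 175 + 175 + 175 + 75 + 50 + 50 + 50 + 25 + 25 = 1175 kg.
Lower bound: ⌈1175/250⌉ = 5 containers.
A packing using 5 containers:
  container 1: 200 + 50 = 250
  container 2: 175 + 75 = 250
  container 3: 175 + 50 + 25 = 250
  container 4: 175 + 50 + 25 = 250
  container 5: 175 = 175
This matches the lower bound, so 5 is optimal.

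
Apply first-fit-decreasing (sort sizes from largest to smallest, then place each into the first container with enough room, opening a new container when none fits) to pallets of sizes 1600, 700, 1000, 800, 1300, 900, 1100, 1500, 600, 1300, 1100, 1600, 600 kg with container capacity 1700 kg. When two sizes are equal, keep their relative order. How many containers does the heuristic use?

Sorted descending: 1600, 1600, 1500, 1300, 1300, 1100, 1100, 1000, 900, 800, 700, 600, 600.
  1600 → container 1 (new)  [load 1600/1700]
  1600 → container 2 (new)  [load 1600/1700]
  1500 → container 3 (new)  [load 1500/1700]
  1300 → container 4 (new)  [load 1300/1700]
  1300 → container 5 (new)  [load 1300/1700]
  1100 → container 6 (new)  [load 1100/1700]
  1100 → container 7 (new)  [load 1100/1700]
  1000 → container 8 (new)  [load 1000/1700]
  900 → container 9 (new)  [load 900/1700]
  800 → container 9  [load 1700/1700]
  700 → container 8  [load 1700/1700]
  600 → container 6  [load 1700/1700]
  600 → container 7  [load 1700/1700]
9 containers opened.

9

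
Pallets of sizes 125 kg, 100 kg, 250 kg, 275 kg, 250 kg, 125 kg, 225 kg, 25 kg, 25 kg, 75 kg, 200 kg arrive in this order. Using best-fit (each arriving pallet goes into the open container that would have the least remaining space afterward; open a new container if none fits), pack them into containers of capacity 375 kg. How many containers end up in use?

6

  125 → container 1 (new)  [load 125/375]
  100 → container 1  [load 225/375]
  250 → container 2 (new)  [load 250/375]
  275 → container 3 (new)  [load 275/375]
  250 → container 4 (new)  [load 250/375]
  125 → container 2  [load 375/375]
  225 → container 5 (new)  [load 225/375]
  25 → container 3  [load 300/375]
  25 → container 3  [load 325/375]
  75 → container 4  [load 325/375]
  200 → container 6 (new)  [load 200/375]
6 containers opened.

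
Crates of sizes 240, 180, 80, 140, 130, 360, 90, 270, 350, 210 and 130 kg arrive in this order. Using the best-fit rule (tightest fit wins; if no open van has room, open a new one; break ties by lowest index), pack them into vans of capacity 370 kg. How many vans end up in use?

7

  240 → van 1 (new)  [load 240/370]
  180 → van 2 (new)  [load 180/370]
  80 → van 1  [load 320/370]
  140 → van 2  [load 320/370]
  130 → van 3 (new)  [load 130/370]
  360 → van 4 (new)  [load 360/370]
  90 → van 3  [load 220/370]
  270 → van 5 (new)  [load 270/370]
  350 → van 6 (new)  [load 350/370]
  210 → van 7 (new)  [load 210/370]
  130 → van 3  [load 350/370]
7 vans opened.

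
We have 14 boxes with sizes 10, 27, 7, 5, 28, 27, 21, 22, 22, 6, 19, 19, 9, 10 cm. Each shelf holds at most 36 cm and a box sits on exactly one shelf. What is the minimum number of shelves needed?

8

Total = 28 + 27 + 27 + 22 + 22 + 21 + 19 + 19 + 10 + 10 + 9 + 7 + 6 + 5 = 232 cm.
Lower bound: ⌈232/36⌉ = 7 shelves.
Also, 8 boxes each exceed 18 cm, and no two of those can share a shelf, so at least 8 shelves are needed.
A packing using 8 shelves:
  shelf 1: 28 + 7 = 35
  shelf 2: 27 + 9 = 36
  shelf 3: 27 + 6 = 33
  shelf 4: 22 + 10 = 32
  shelf 5: 22 + 10 = 32
  shelf 6: 21 + 5 = 26
  shelf 7: 19 = 19
  shelf 8: 19 = 19
This matches the lower bound, so 8 is optimal.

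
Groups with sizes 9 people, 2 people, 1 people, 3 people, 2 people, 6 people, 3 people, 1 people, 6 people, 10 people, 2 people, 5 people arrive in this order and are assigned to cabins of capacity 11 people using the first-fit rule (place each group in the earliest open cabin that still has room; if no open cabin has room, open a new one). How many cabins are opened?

  9 → cabin 1 (new)  [load 9/11]
  2 → cabin 1  [load 11/11]
  1 → cabin 2 (new)  [load 1/11]
  3 → cabin 2  [load 4/11]
  2 → cabin 2  [load 6/11]
  6 → cabin 3 (new)  [load 6/11]
  3 → cabin 2  [load 9/11]
  1 → cabin 2  [load 10/11]
  6 → cabin 4 (new)  [load 6/11]
  10 → cabin 5 (new)  [load 10/11]
  2 → cabin 3  [load 8/11]
  5 → cabin 4  [load 11/11]
5 cabins opened.

5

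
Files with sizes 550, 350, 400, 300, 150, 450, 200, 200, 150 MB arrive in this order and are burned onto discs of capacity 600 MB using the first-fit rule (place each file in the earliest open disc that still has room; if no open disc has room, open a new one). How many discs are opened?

5

  550 → disc 1 (new)  [load 550/600]
  350 → disc 2 (new)  [load 350/600]
  400 → disc 3 (new)  [load 400/600]
  300 → disc 4 (new)  [load 300/600]
  150 → disc 2  [load 500/600]
  450 → disc 5 (new)  [load 450/600]
  200 → disc 3  [load 600/600]
  200 → disc 4  [load 500/600]
  150 → disc 5  [load 600/600]
5 discs opened.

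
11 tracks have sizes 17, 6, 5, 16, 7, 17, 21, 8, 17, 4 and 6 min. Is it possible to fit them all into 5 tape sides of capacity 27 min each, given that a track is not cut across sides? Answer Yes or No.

Yes

A valid assignment using 5 tape sides:
  side 1: 21 + 6 = 27
  side 2: 17 + 8 = 25
  side 3: 17 + 7 = 24
  side 4: 17 + 6 + 4 = 27
  side 5: 16 + 5 = 21
Every load is within 27 min, so 5 tape sides suffice.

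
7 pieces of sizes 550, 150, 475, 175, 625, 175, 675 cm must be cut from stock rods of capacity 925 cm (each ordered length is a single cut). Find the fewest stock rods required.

4

Total = 675 + 625 + 550 + 475 + 175 + 175 + 150 = 2825 cm.
Lower bound: ⌈2825/925⌉ = 4 stock rods.
A packing using 4 stock rods:
  stock rod 1: 675 + 175 = 850
  stock rod 2: 625 + 175 = 800
  stock rod 3: 550 + 150 = 700
  stock rod 4: 475 = 475
This matches the lower bound, so 4 is optimal.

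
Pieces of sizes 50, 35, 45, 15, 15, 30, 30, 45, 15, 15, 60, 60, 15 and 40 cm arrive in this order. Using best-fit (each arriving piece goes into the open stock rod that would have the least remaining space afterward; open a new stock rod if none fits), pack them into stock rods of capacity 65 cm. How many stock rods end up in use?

8

  50 → stock rod 1 (new)  [load 50/65]
  35 → stock rod 2 (new)  [load 35/65]
  45 → stock rod 3 (new)  [load 45/65]
  15 → stock rod 1  [load 65/65]
  15 → stock rod 3  [load 60/65]
  30 → stock rod 2  [load 65/65]
  30 → stock rod 4 (new)  [load 30/65]
  45 → stock rod 5 (new)  [load 45/65]
  15 → stock rod 5  [load 60/65]
  15 → stock rod 4  [load 45/65]
  60 → stock rod 6 (new)  [load 60/65]
  60 → stock rod 7 (new)  [load 60/65]
  15 → stock rod 4  [load 60/65]
  40 → stock rod 8 (new)  [load 40/65]
8 stock rods opened.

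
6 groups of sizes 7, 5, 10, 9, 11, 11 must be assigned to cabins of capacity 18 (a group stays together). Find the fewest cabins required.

4

Total = 11 + 11 + 10 + 9 + 7 + 5 = 53.
Lower bound: ⌈53/18⌉ = 3 cabins.
A packing using 4 cabins:
  cabin 1: 11 + 7 = 18
  cabin 2: 11 + 5 = 16
  cabin 3: 10 = 10
  cabin 4: 9 = 9
No arrangement into 3 cabins stays within capacity, so 4 is optimal.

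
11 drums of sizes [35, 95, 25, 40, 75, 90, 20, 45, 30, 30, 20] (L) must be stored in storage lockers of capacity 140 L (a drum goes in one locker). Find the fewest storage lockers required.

4

Total = 95 + 90 + 75 + 45 + 40 + 35 + 30 + 30 + 25 + 20 + 20 = 505 L.
Lower bound: ⌈505/140⌉ = 4 storage lockers.
A packing using 4 storage lockers:
  locker 1: 95 + 45 = 140
  locker 2: 90 + 40 = 130
  locker 3: 75 + 35 + 30 = 140
  locker 4: 30 + 25 + 20 + 20 = 95
This matches the lower bound, so 4 is optimal.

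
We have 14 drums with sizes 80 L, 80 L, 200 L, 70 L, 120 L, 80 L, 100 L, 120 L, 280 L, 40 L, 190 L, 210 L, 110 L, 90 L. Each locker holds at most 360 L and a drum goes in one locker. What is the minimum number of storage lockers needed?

Total = 280 + 210 + 200 + 190 + 120 + 120 + 110 + 100 + 90 + 80 + 80 + 80 + 70 + 40 = 1770 L.
Lower bound: ⌈1770/360⌉ = 5 storage lockers.
A packing using 5 storage lockers:
  locker 1: 280 + 80 = 360
  locker 2: 210 + 120 = 330
  locker 3: 200 + 120 + 40 = 360
  locker 4: 190 + 100 + 70 = 360
  locker 5: 110 + 90 + 80 + 80 = 360
This matches the lower bound, so 5 is optimal.

5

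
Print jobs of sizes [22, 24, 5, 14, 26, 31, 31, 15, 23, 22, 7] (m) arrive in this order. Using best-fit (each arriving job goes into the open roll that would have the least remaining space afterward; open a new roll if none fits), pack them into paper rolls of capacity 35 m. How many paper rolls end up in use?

8

  22 → roll 1 (new)  [load 22/35]
  24 → roll 2 (new)  [load 24/35]
  5 → roll 2  [load 29/35]
  14 → roll 3 (new)  [load 14/35]
  26 → roll 4 (new)  [load 26/35]
  31 → roll 5 (new)  [load 31/35]
  31 → roll 6 (new)  [load 31/35]
  15 → roll 3  [load 29/35]
  23 → roll 7 (new)  [load 23/35]
  22 → roll 8 (new)  [load 22/35]
  7 → roll 4  [load 33/35]
8 paper rolls opened.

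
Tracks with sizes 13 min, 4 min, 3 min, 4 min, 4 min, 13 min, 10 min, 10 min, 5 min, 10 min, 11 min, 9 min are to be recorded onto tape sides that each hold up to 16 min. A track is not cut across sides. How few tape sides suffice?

Total = 13 + 13 + 11 + 10 + 10 + 10 + 9 + 5 + 4 + 4 + 4 + 3 = 96 min.
Lower bound: ⌈96/16⌉ = 6 tape sides.
Also, 7 tracks each exceed 8 min, and no two of those can share a side, so at least 7 tape sides are needed.
A packing using 7 tape sides:
  side 1: 13 + 3 = 16
  side 2: 13 = 13
  side 3: 11 + 5 = 16
  side 4: 10 + 4 = 14
  side 5: 10 + 4 = 14
  side 6: 10 + 4 = 14
  side 7: 9 = 9
This matches the lower bound, so 7 is optimal.

7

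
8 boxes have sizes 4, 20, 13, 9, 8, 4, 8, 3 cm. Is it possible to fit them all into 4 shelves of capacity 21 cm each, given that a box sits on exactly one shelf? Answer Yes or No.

Yes

A valid assignment using 4 shelves:
  shelf 1: 20 = 20
  shelf 2: 13 + 8 = 21
  shelf 3: 9 + 8 + 4 = 21
  shelf 4: 4 + 3 = 7
Every load is within 21 cm, so 4 shelves suffice.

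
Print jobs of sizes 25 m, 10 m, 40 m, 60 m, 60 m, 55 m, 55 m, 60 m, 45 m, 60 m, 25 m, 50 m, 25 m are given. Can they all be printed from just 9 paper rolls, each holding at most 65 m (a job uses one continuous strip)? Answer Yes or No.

No

Total = 570 m; ⌈570/65⌉ = 9.
The bound of 9 does not rule out 9, but exhaustive search shows no assignment into 9 paper rolls of capacity 65 m exists — the minimum is 10.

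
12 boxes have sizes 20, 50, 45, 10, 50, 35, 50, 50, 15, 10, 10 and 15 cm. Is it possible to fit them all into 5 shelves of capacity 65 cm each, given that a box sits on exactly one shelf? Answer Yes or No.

Total = 360 cm; ⌈360/65⌉ = 6.
At least 6 shelves are required, but only 5 are allowed.

No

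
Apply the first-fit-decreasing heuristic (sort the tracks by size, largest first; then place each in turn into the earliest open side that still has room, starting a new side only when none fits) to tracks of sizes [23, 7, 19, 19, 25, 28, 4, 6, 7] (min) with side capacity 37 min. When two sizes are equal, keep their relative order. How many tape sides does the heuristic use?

5

Sorted descending: 28, 25, 23, 19, 19, 7, 7, 6, 4.
  28 → side 1 (new)  [load 28/37]
  25 → side 2 (new)  [load 25/37]
  23 → side 3 (new)  [load 23/37]
  19 → side 4 (new)  [load 19/37]
  19 → side 5 (new)  [load 19/37]
  7 → side 1  [load 35/37]
  7 → side 2  [load 32/37]
  6 → side 3  [load 29/37]
  4 → side 2  [load 36/37]
5 tape sides opened.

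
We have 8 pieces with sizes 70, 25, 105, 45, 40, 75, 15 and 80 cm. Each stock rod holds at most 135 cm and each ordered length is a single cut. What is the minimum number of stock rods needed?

Total = 105 + 80 + 75 + 70 + 45 + 40 + 25 + 15 = 455 cm.
Lower bound: ⌈455/135⌉ = 4 stock rods.
A packing using 4 stock rods:
  stock rod 1: 105 + 25 = 130
  stock rod 2: 80 + 45 = 125
  stock rod 3: 75 + 40 + 15 = 130
  stock rod 4: 70 = 70
This matches the lower bound, so 4 is optimal.

4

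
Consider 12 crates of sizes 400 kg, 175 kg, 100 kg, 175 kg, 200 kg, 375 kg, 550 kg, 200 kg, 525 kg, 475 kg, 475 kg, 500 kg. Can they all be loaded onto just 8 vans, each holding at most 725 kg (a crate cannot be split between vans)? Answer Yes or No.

Yes

A valid assignment using 7 vans:
  van 1: 550 + 175 = 725
  van 2: 525 + 200 = 725
  van 3: 500 + 200 = 700
  van 4: 475 + 175 = 650
  van 5: 475 + 100 = 575
  van 6: 400 = 400
  van 7: 375 = 375
That uses only 7 ≤ 8, so 8 vans are enough.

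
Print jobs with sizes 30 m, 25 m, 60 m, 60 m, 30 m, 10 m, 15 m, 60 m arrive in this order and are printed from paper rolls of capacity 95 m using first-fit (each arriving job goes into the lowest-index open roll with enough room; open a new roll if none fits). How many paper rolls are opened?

  30 → roll 1 (new)  [load 30/95]
  25 → roll 1  [load 55/95]
  60 → roll 2 (new)  [load 60/95]
  60 → roll 3 (new)  [load 60/95]
  30 → roll 1  [load 85/95]
  10 → roll 1  [load 95/95]
  15 → roll 2  [load 75/95]
  60 → roll 4 (new)  [load 60/95]
4 paper rolls opened.

4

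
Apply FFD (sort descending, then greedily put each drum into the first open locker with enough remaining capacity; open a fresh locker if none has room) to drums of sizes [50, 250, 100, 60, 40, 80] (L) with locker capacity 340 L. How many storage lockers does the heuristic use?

2

Sorted descending: 250, 100, 80, 60, 50, 40.
  250 → locker 1 (new)  [load 250/340]
  100 → locker 2 (new)  [load 100/340]
  80 → locker 1  [load 330/340]
  60 → locker 2  [load 160/340]
  50 → locker 2  [load 210/340]
  40 → locker 2  [load 250/340]
2 storage lockers opened.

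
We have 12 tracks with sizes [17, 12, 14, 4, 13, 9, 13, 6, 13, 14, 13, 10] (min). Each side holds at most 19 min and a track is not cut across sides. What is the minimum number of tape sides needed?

Total = 17 + 14 + 14 + 13 + 13 + 13 + 13 + 12 + 10 + 9 + 6 + 4 = 138 min.
Lower bound: ⌈138/19⌉ = 8 tape sides.
Also, 9 tracks each exceed 19/2 min, and no two of those can share a side, so at least 9 tape sides are needed.
A packing using 9 tape sides:
  side 1: 17 = 17
  side 2: 14 + 4 = 18
  side 3: 14 = 14
  side 4: 13 + 6 = 19
  side 5: 13 = 13
  side 6: 13 = 13
  side 7: 13 = 13
  side 8: 12 = 12
  side 9: 10 + 9 = 19
This matches the lower bound, so 9 is optimal.

9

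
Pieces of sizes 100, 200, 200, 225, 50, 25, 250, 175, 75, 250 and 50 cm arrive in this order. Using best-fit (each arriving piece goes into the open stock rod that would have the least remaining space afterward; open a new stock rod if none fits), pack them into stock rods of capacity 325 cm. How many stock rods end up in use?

  100 → stock rod 1 (new)  [load 100/325]
  200 → stock rod 1  [load 300/325]
  200 → stock rod 2 (new)  [load 200/325]
  225 → stock rod 3 (new)  [load 225/325]
  50 → stock rod 3  [load 275/325]
  25 → stock rod 1  [load 325/325]
  250 → stock rod 4 (new)  [load 250/325]
  175 → stock rod 5 (new)  [load 175/325]
  75 → stock rod 4  [load 325/325]
  250 → stock rod 6 (new)  [load 250/325]
  50 → stock rod 3  [load 325/325]
6 stock rods opened.

6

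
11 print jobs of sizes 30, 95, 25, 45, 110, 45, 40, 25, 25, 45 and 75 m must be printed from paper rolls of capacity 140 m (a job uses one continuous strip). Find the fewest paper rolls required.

Total = 110 + 95 + 75 + 45 + 45 + 45 + 40 + 30 + 25 + 25 + 25 = 560 m.
Lower bound: ⌈560/140⌉ = 4 paper rolls.
A packing using 4 paper rolls:
  roll 1: 110 + 30 = 140
  roll 2: 95 + 45 = 140
  roll 3: 75 + 40 + 25 = 140
  roll 4: 45 + 45 + 25 + 25 = 140
This matches the lower bound, so 4 is optimal.

4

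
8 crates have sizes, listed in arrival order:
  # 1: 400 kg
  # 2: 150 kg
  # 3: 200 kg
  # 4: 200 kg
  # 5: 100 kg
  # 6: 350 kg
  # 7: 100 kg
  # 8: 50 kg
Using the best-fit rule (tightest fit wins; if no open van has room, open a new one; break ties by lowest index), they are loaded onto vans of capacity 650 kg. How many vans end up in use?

3

  400 → van 1 (new)  [load 400/650]
  150 → van 1  [load 550/650]
  200 → van 2 (new)  [load 200/650]
  200 → van 2  [load 400/650]
  100 → van 1  [load 650/650]
  350 → van 3 (new)  [load 350/650]
  100 → van 2  [load 500/650]
  50 → van 2  [load 550/650]
3 vans opened.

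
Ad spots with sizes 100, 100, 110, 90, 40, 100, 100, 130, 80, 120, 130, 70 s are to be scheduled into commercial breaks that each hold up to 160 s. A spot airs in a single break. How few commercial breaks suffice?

Total = 130 + 130 + 120 + 110 + 100 + 100 + 100 + 100 + 90 + 80 + 70 + 40 = 1170 s.
Lower bound: ⌈1170/160⌉ = 8 commercial breaks.
Also, 9 ad spots each exceed 80 s, and no two of those can share a break, so at least 9 commercial breaks are needed.
A packing using 10 commercial breaks:
  break 1: 130 = 130
  break 2: 130 = 130
  break 3: 120 + 40 = 160
  break 4: 110 = 110
  break 5: 100 = 100
  break 6: 100 = 100
  break 7: 100 = 100
  break 8: 100 = 100
  break 9: 90 + 70 = 160
  break 10: 80 = 80
No arrangement into 9 commercial breaks stays within capacity, so 10 is optimal.

10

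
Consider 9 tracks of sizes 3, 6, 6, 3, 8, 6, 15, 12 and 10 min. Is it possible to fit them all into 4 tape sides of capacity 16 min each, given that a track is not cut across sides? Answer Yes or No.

Total = 69 min; ⌈69/16⌉ = 5.
At least 5 tape sides are required, but only 4 are allowed.

No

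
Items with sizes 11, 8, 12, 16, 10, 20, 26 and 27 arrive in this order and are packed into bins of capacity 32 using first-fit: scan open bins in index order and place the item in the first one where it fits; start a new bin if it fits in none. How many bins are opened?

5

  11 → bin 1 (new)  [load 11/32]
  8 → bin 1  [load 19/32]
  12 → bin 1  [load 31/32]
  16 → bin 2 (new)  [load 16/32]
  10 → bin 2  [load 26/32]
  20 → bin 3 (new)  [load 20/32]
  26 → bin 4 (new)  [load 26/32]
  27 → bin 5 (new)  [load 27/32]
5 bins opened.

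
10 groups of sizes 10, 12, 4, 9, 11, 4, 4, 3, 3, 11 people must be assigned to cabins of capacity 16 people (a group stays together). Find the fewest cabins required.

5

Total = 12 + 11 + 11 + 10 + 9 + 4 + 4 + 4 + 3 + 3 = 71 people.
Lower bound: ⌈71/16⌉ = 5 cabins.
A packing using 5 cabins:
  cabin 1: 12 + 4 = 16
  cabin 2: 11 + 4 = 15
  cabin 3: 11 + 4 = 15
  cabin 4: 10 + 3 + 3 = 16
  cabin 5: 9 = 9
This matches the lower bound, so 5 is optimal.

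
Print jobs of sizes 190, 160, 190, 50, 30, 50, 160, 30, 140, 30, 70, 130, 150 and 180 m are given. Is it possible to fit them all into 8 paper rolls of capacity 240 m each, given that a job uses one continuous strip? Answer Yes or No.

Yes

A valid assignment using 8 paper rolls:
  roll 1: 190 + 50 = 240
  roll 2: 190 + 50 = 240
  roll 3: 180 + 30 + 30 = 240
  roll 4: 160 + 70 = 230
  roll 5: 160 + 30 = 190
  roll 6: 150 = 150
  roll 7: 140 = 140
  roll 8: 130 = 130
Every load is within 240 m, so 8 paper rolls suffice.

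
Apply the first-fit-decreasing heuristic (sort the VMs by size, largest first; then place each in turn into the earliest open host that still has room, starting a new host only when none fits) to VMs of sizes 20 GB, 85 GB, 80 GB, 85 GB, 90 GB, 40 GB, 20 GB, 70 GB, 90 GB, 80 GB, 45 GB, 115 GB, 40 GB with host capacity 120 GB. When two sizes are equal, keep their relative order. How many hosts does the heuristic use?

Sorted descending: 115, 90, 90, 85, 85, 80, 80, 70, 45, 40, 40, 20, 20.
  115 → host 1 (new)  [load 115/120]
  90 → host 2 (new)  [load 90/120]
  90 → host 3 (new)  [load 90/120]
  85 → host 4 (new)  [load 85/120]
  85 → host 5 (new)  [load 85/120]
  80 → host 6 (new)  [load 80/120]
  80 → host 7 (new)  [load 80/120]
  70 → host 8 (new)  [load 70/120]
  45 → host 8  [load 115/120]
  40 → host 6  [load 120/120]
  40 → host 7  [load 120/120]
  20 → host 2  [load 110/120]
  20 → host 3  [load 110/120]
8 hosts opened.

8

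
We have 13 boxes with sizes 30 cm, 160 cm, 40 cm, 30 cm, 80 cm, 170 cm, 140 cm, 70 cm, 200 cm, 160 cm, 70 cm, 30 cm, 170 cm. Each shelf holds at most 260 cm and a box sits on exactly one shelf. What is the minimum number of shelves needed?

6

Total = 200 + 170 + 170 + 160 + 160 + 140 + 80 + 70 + 70 + 40 + 30 + 30 + 30 = 1350 cm.
Lower bound: ⌈1350/260⌉ = 6 shelves.
A packing using 6 shelves:
  shelf 1: 200 + 40 = 240
  shelf 2: 170 + 80 = 250
  shelf 3: 170 + 70 = 240
  shelf 4: 160 + 70 + 30 = 260
  shelf 5: 160 + 30 + 30 = 220
  shelf 6: 140 = 140
This matches the lower bound, so 6 is optimal.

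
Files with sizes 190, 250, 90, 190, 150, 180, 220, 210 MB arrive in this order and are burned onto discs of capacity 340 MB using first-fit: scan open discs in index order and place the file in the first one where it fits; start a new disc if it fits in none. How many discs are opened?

  190 → disc 1 (new)  [load 190/340]
  250 → disc 2 (new)  [load 250/340]
  90 → disc 1  [load 280/340]
  190 → disc 3 (new)  [load 190/340]
  150 → disc 3  [load 340/340]
  180 → disc 4 (new)  [load 180/340]
  220 → disc 5 (new)  [load 220/340]
  210 → disc 6 (new)  [load 210/340]
6 discs opened.

6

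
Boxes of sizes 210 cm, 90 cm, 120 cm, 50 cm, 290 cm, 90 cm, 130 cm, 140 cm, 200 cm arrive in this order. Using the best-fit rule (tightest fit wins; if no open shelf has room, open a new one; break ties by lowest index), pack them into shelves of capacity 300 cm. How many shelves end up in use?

  210 → shelf 1 (new)  [load 210/300]
  90 → shelf 1  [load 300/300]
  120 → shelf 2 (new)  [load 120/300]
  50 → shelf 2  [load 170/300]
  290 → shelf 3 (new)  [load 290/300]
  90 → shelf 2  [load 260/300]
  130 → shelf 4 (new)  [load 130/300]
  140 → shelf 4  [load 270/300]
  200 → shelf 5 (new)  [load 200/300]
5 shelves opened.

5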